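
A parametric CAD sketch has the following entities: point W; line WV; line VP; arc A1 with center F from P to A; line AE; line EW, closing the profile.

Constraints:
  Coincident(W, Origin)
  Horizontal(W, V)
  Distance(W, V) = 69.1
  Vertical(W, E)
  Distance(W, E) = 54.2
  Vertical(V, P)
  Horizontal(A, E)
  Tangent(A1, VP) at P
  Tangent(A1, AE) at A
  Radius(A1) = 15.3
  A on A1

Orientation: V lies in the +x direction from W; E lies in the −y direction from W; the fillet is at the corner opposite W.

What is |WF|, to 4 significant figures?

66.39

W is at the origin; WV is horizontal with |WV| = 69.1 and V on the +x side, so V = (69.10, 0.000). WE is vertical with |WE| = 54.2 and E on the −y side, so E = (0.000, -54.20). The virtual corner opposite W is at (69.10, -54.20). A1 meets VP tangentially, so FP is at right angles to VP and A1 meets AE tangentially, so FA is at right angles to AE, with radius 15.3, so the center F sits 15.3 in from both sides at F = (53.80, -38.90). Then |WF| = |F − W| = 66.39.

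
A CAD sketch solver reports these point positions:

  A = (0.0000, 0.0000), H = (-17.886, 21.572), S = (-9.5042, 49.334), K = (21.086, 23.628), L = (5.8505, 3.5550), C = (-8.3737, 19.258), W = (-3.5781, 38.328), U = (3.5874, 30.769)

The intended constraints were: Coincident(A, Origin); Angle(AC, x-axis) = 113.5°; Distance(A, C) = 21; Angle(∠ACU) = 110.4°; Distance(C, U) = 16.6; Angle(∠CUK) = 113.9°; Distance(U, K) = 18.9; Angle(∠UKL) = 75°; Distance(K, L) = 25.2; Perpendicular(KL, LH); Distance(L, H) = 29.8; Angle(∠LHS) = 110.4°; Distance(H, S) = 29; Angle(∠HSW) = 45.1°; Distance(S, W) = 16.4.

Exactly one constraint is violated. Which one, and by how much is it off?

Distance(S, W) = 16.4 — off by 3.90.

A = (0.00, 0.00) ✓; AC at 113.5° ✓; |AC| = 21.00 ✓; ∠ACU = 110.4° ✓; |CU| = 16.60 ✓; ∠CUK = 113.9° ✓; |UK| = 18.90 ✓; ∠UKL = 75.00° ✓; |KL| = 25.20 ✓; ∠(KL, LH) = 90.00° ✓; |LH| = 29.80 ✓; ∠LHS = 110.4° ✓; |HS| = 29.00 ✓; ∠HSW = 45.10° ✓; |SW| = 12.50 ✗.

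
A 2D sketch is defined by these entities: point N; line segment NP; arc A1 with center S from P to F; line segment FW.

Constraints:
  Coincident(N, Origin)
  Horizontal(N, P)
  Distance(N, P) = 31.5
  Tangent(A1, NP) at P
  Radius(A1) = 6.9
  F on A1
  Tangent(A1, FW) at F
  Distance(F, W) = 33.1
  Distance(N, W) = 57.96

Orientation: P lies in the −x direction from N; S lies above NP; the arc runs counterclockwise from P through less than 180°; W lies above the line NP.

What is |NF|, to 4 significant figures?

27.74

Checks: |SF| = 6.900 ✓; ∠(SF, FW) = 90.00° ✓; |FW| = 33.10 ✓; |NW| = 57.96 ✓.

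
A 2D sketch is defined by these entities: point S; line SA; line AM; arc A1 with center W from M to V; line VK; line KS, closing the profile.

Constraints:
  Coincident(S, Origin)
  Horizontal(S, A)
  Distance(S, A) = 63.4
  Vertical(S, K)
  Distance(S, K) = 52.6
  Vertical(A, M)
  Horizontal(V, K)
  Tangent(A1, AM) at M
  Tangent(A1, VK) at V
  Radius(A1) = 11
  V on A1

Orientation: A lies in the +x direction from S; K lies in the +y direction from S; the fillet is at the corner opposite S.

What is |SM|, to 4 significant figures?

75.83

The virtual corner opposite S is at (63.40, 52.60). A1 meets AM tangentially, so WM is at right angles to AM and A1 meets VK tangentially, so WV is at right angles to VK, with radius 11.0, so the center W sits 11.0 in from both sides at W = (52.40, 41.60). That places the tangent points at M = (63.40, 41.60) on AM and V = (52.40, 52.60) on VK. Then |SM| = |M − S| = 75.83.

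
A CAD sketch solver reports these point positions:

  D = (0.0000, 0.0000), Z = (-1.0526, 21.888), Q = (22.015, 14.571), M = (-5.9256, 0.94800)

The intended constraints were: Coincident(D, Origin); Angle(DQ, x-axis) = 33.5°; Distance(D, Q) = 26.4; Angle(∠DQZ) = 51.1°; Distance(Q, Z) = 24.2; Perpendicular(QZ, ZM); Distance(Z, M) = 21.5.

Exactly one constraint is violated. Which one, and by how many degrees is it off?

Perpendicular(QZ, ZM) — off by 4.50°.

D = (0.00, 0.00) ✓; DQ at 33.50° ✓; |DQ| = 26.40 ✓; ∠DQZ = 51.10° ✓; |QZ| = 24.20 ✓; ∠(QZ, ZM) = 94.50° ✗; |ZM| = 21.50 ✓.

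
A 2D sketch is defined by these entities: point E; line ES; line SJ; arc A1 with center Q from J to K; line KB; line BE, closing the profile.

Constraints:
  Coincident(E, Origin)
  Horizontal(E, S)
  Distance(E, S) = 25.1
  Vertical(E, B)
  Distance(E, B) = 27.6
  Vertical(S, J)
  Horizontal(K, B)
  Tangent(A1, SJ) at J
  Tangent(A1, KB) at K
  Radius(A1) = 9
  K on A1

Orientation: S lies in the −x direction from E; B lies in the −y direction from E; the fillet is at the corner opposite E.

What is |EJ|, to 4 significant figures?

31.24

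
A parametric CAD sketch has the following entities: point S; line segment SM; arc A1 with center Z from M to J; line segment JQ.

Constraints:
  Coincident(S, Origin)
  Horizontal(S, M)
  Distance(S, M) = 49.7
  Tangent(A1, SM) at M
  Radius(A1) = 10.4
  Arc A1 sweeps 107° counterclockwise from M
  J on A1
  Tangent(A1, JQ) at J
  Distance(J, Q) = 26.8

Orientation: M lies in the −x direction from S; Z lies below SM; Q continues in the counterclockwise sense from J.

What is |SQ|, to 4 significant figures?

64.89

S is at the origin; SM is horizontal with |SM| = 49.7 and M on the −x side, so M = (-49.70, 0.000). The tangent condition forces ZM to be normal to SM, so Z = M + (0, -10.4) = (-49.70, -10.40). On A1, M sits at bearing 90° from Z; a 107° counterclockwise sweep puts J at bearing 197°, so J = Z + 10.4·(cos 197°, sin 197°) = (-59.65, -13.44). A1 meets JQ tangentially, so ZJ is at right angles to JQ, so JQ runs along (−sin 197°, cos 197°); with |JQ| = 26.8, Q = (-51.81, -39.07). Then |SQ| = |Q − S| = 64.89.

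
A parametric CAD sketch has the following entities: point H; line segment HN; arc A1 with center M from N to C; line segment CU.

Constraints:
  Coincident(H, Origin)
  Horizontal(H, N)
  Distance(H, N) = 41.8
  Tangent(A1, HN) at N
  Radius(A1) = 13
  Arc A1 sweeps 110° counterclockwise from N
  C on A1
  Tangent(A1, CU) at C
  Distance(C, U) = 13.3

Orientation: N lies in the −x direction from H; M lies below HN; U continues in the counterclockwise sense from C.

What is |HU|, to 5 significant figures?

57.824

H is at the origin; H and N share the same y with |HN| = 41.8 and N on the −x side, so N = (-41.800, 0.0000). Since A1 is tangent to HN there, MN ⟂ HN, so M = N + (0, -13) = (-41.800, -13.000). On A1, N sits at bearing 90° from M; a 110° counterclockwise sweep puts C at bearing 200°, so C = M + 13.0·(cos 200°, sin 200°) = (-54.016, -17.446). Tangency of A1 to CU means the radius MC is perpendicular to CU, so CU runs along (−sin 200°, cos 200°); with |CU| = 13.3, U = (-49.467, -29.944). Then |HU| = |U − H| = 57.824.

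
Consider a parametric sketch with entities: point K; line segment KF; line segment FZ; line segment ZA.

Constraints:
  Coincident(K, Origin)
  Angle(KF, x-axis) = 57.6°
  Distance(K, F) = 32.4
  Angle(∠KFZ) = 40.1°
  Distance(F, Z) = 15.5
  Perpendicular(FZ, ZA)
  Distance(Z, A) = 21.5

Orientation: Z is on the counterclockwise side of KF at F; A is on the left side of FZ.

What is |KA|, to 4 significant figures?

9.305

K is at the origin; KF runs at 57.6° with length 32.4, so F = 32.4·(cos 57.6°, sin 57.6°) = (17.36, 27.36). ∠KFZ = 40.1°, so FZ runs at 57.6° + (180° − 40.1°) = 197.5° from the x-axis; with |FZ| = 15.5, Z = F + 15.5·(cos 197.5°, sin 197.5°) = (2.578, 22.70). FZ is perpendicular to ZA; with |ZA| = 21.5 on the left of FZ, A = Z + 21.5·(0.3007, -0.9537) = (9.043, 2.190). Then |KA| = |A − K| = 9.305.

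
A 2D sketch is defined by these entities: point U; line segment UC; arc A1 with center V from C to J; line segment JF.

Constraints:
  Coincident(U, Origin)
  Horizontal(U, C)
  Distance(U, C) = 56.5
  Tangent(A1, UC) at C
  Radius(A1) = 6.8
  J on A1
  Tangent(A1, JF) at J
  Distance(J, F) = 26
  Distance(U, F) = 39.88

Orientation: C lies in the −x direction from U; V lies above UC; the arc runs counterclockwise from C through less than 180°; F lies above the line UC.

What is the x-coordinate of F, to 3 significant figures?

-33.8

Checks: |VJ| = 6.800 ✓; ∠(VJ, JF) = 90.00° ✓; |JF| = 26.00 ✓; |UF| = 39.88 ✓.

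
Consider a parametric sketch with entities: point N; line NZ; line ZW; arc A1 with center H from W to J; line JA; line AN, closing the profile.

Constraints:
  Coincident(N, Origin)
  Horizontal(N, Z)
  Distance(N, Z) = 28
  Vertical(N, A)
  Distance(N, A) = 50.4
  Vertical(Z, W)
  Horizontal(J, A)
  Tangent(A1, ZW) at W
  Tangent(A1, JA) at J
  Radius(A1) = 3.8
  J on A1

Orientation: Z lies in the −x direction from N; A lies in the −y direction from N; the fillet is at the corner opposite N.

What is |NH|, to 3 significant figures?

52.5

NA is vertical with |NA| = 50.4 and A on the −y side, so A = (0.00, -50.4). The virtual corner opposite N is at (-28.0, -50.4). Tangency of A1 to ZW means the radius HW is perpendicular to ZW and A1 meets JA tangentially, so HJ is at right angles to JA, with radius 3.8, so the center H sits 3.8 in from both sides at H = (-24.2, -46.6). Then |NH| = |H − N| = 52.5.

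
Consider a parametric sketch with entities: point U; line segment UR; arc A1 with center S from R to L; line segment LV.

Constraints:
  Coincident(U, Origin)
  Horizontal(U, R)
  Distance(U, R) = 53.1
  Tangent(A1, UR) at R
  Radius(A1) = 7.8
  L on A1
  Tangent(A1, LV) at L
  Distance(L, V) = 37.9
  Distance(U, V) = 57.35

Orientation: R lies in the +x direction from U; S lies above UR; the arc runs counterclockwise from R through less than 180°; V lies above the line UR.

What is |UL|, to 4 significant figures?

60.73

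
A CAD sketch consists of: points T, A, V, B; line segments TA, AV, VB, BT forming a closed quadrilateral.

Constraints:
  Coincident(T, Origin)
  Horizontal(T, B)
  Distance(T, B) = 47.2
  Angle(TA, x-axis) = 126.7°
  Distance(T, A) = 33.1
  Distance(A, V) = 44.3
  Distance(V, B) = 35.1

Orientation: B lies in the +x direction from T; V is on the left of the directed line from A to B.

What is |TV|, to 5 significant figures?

36.313

T is at the origin; T and B share the same y with |TB| = 47.2 and B in +x, so B = (47.2, 0). TA runs at 126.7° with |TA| = 33.1, so A = (-19.781, 26.539). V is determined by |AV| = 44.3 and |VB| = 35.1 together: it lies at the intersection of circle(A, 44.3) and circle(B, 35.1). With |AB| = 72.047, the foot of the radical line on AB is 41.093 from A and the perpendicular offset is √(44.3² − 41.093²) = 16.548. Taking the left-of-AB solution: V = (24.518, 26.787).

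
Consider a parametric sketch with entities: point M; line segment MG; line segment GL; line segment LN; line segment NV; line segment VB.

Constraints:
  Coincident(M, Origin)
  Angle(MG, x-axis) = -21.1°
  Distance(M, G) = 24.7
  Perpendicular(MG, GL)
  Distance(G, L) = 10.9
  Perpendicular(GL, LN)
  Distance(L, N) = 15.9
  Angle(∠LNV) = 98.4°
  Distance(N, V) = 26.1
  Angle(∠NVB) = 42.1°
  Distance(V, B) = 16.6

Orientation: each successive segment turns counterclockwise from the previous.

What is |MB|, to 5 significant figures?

18.323

M is at the origin; MG runs at -21.1° with length 24.7, so G = (23.044, -8.8919). The perpendicularity gives GL at right angles to MG, so GL runs at 68.900°; with |GL| = 10.9, L = (26.968, 1.2773). GL ⟂ LN, so LN runs at 158.90°; with |LN| = 15.9, N = (12.134, 7.0012). ∠LNV = 98.4° gives NV at -119.50° from the x-axis; with |NV| = 26.1, V = (-0.71830, -15.715). ∠NVB = 42.1° gives VB at 18.400° from the x-axis; with |VB| = 16.6, B = (15.033, -10.475). Then |MB| = |B − M| = 18.323.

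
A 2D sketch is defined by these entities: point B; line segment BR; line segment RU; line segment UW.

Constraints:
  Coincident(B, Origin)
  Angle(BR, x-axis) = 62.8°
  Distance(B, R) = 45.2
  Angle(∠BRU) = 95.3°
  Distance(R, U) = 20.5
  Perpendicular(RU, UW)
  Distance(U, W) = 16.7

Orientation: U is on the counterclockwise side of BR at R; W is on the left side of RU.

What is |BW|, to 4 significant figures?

37.55

∠BRU = 95.3°, so RU runs at 62.8° + (180° − 95.3°) = 147.5° from the x-axis; with |RU| = 20.5, U = R + 20.5·(cos 147.5°, sin 147.5°) = (3.371, 51.22). RU is perpendicular to UW; with |UW| = 16.7 on the left of RU, W = U + 16.7·(-0.5373, -0.8434) = (-5.602, 37.13). Then |BW| = |W − B| = 37.55.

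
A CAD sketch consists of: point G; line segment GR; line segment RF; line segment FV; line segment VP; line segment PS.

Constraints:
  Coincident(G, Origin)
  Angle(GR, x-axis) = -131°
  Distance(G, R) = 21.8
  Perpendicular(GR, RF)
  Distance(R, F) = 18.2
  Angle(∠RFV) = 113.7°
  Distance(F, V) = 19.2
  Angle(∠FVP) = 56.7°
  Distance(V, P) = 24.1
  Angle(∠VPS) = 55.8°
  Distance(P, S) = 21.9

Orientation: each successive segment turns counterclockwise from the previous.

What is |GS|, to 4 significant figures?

29.63

G is at the origin; GR runs at -131.0° with length 21.8, so R = (-14.30, -16.45). GR ⟂ RF, so RF runs at -41.00°; with |RF| = 18.2, F = (-0.5664, -28.39). ∠RFV = 113.7° gives FV at 25.30° from the x-axis; with |FV| = 19.2, V = (16.79, -20.19). ∠FVP = 56.7° gives VP at 148.6° from the x-axis; with |VP| = 24.1, P = (-3.779, -7.631). ∠VPS = 55.8° gives PS at -87.20° from the x-axis; with |PS| = 21.9, S = (-2.709, -29.51). Then |GS| = |S − G| = 29.63.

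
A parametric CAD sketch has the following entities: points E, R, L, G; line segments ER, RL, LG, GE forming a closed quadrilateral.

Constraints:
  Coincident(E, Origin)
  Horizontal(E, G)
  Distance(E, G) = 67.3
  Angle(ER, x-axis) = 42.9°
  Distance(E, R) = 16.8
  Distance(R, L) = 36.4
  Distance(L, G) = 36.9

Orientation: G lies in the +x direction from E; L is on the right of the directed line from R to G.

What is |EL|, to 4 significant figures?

38.75

E is at the origin; EG is horizontal with |EG| = 67.3 and G in +x, so G = (67.3, 0). ER runs at 42.9° with |ER| = 16.8, so R = (12.31, 11.44). L is determined by |RL| = 36.4 and |LG| = 36.9 together: it lies at the intersection of circle(R, 36.4) and circle(G, 36.9). With |RG| = 56.17, the foot of the radical line on RG is 27.76 from R and the perpendicular offset is √(36.4² − 27.76²) = 23.55. Taking the right-of-RG solution: L = (34.69, -17.27).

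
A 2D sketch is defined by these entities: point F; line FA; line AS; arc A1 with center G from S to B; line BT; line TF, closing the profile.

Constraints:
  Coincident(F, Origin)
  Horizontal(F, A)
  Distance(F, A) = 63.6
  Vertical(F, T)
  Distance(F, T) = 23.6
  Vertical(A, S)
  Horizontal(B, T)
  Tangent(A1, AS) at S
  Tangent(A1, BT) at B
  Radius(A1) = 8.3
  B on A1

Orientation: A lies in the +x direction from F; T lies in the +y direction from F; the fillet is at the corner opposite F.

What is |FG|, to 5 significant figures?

57.378

F is at the origin; F and A share the same y with |FA| = 63.6 and A on the +x side, so A = (63.600, 0.0000). F and T share the same x with |FT| = 23.6 and T on the +y side, so T = (0.0000, 23.600). The virtual corner opposite F is at (63.600, 23.600). The tangent condition forces GS to be normal to AS and since A1 is tangent to BT there, GB ⟂ BT, with radius 8.3, so the center G sits 8.3 in from both sides at G = (55.300, 15.300). Then |FG| = |G − F| = 57.378.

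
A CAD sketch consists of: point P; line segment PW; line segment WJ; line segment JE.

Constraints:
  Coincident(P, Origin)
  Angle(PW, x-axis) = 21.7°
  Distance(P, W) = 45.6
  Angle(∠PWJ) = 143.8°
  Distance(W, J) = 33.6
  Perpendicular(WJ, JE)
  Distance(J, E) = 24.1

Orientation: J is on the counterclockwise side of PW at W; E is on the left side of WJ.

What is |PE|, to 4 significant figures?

70.45

∠PWJ = 143.8°, so WJ runs at 21.7° + (180° − 143.8°) = 57.90° from the x-axis; with |WJ| = 33.6, J = W + 33.6·(cos 57.90°, sin 57.90°) = (60.22, 45.32). The perpendicularity gives JE at right angles to WJ; with |JE| = 24.1 on the left of WJ, E = J + 24.1·(-0.8471, 0.5314) = (39.81, 58.13). Then |PE| = |E − P| = 70.45.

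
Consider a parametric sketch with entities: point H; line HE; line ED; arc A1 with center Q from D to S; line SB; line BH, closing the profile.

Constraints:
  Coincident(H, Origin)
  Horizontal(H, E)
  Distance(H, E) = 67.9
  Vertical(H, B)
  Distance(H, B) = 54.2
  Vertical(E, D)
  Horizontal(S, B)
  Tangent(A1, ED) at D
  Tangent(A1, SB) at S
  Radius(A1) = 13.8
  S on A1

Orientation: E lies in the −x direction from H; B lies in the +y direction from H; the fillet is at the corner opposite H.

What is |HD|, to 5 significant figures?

79.010

The virtual corner opposite H is at (-67.900, 54.200). A1 meets ED tangentially, so QD is at right angles to ED and the tangent condition forces QS to be normal to SB, with radius 13.8, so the center Q sits 13.8 in from both sides at Q = (-54.100, 40.400). That places the tangent points at D = (-67.900, 40.400) on ED and S = (-54.100, 54.200) on SB. Then |HD| = |D − H| = 79.010.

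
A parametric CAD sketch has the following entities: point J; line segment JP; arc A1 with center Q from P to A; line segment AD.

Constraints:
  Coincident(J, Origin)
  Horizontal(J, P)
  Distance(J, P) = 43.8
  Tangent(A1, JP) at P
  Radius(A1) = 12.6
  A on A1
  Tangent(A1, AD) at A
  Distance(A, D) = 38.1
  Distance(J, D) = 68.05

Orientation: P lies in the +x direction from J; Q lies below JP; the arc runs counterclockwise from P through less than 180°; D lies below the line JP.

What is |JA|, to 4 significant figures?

35.71

J is at the origin; J and P share the same y with |JP| = 43.8 and P on the +x side, so P = (43.80, 0.000). A1 meets JP tangentially, so QP is at right angles to JP, so Q = P + (0, -12.6) = (43.80, -12.60). Since QA ⟂ AD (tangency), |QD| = √(12.6² + 38.1²) = 40.13 regardless of where A sits on A1. So D lies on both circle(J, 68.05) and circle(Q, 40.13); the below-JP intersection is D = (43.03, -52.72). A is the foot of the tangent from D: A = (31.76, -16.32).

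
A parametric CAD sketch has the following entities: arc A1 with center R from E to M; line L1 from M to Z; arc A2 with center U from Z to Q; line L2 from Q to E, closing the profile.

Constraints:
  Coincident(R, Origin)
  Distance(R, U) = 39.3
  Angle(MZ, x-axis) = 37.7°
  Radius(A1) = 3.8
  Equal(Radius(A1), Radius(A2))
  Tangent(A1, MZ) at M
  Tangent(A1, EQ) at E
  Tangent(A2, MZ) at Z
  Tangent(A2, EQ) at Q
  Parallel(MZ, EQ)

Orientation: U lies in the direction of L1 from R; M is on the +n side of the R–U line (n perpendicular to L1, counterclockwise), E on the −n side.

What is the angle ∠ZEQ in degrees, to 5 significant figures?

10.945°

The slot axis is L1's direction at 37.7°, so u = (cos 37.7°, sin 37.7°) = (0.79122, 0.61153) and n = (−sin 37.7°, cos 37.7°) = (-0.61153, 0.79122). R is at the origin and U lies 39.3 along u from R, so U = 39.3·u = (31.095, 24.033). Tangency of A1 to both parallel lines with radius 3.8 puts M and E at R ± 3.8·n: M = (-2.3238, 3.0066), E = (2.3238, -3.0066). Equal radii place Z and Q the same way about U: Z = U + 3.8·n = (28.771, 27.040), Q = U − 3.8·n = (33.419, 21.026). Then cos ∠ZEQ = EZ·EQ / (|EZ||EQ|), giving 10.945°.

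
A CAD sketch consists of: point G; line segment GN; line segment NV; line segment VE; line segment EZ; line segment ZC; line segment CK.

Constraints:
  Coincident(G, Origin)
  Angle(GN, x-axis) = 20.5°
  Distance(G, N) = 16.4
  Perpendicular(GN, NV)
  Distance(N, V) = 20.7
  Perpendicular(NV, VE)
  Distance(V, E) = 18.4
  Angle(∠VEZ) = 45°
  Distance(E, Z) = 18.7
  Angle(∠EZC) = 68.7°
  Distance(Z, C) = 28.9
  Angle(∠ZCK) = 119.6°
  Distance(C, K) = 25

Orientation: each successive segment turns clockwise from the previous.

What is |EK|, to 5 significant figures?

34.725

∠EZC = 68.7° gives ZC at -45.800° from the x-axis; with |ZC| = 28.9, C = (33.279, -23.792). ∠ZCK = 119.6° gives CK at -106.20° from the x-axis; with |CK| = 25.0, K = (26.304, -47.799). Then |EK| = |K − E| = 34.725.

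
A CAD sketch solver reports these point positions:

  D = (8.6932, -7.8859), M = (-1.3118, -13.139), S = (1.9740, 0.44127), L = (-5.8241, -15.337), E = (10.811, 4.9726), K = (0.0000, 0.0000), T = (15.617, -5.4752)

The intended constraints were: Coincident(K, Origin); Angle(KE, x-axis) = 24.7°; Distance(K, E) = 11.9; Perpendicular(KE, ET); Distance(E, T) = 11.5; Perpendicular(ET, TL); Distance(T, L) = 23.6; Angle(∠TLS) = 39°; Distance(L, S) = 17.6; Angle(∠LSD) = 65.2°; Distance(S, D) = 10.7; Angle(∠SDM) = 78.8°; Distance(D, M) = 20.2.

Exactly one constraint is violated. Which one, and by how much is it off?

Distance(D, M) = 20.2 — off by 8.90.

K = (0.00, 0.00) ✓; KE at 24.70° ✓; |KE| = 11.90 ✓; ∠(KE, ET) = 90.00° ✓; |ET| = 11.50 ✓; ∠(ET, TL) = 90.00° ✓; |TL| = 23.60 ✓; ∠TLS = 39.00° ✓; |LS| = 17.60 ✓; ∠LSD = 65.20° ✓; |SD| = 10.70 ✓; ∠SDM = 78.80° ✓; |DM| = 11.30 ✗.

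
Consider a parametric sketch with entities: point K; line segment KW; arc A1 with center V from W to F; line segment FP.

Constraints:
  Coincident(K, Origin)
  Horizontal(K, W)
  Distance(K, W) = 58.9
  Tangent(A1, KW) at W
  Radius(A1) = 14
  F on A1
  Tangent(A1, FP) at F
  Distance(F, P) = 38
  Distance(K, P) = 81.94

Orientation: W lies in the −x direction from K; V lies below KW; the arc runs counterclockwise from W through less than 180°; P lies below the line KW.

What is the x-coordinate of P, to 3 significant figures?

-61.3

Checks: |VF| = 14.00 ✓; ∠(VF, FP) = 90.00° ✓; |FP| = 38.00 ✓; |KP| = 81.94 ✓.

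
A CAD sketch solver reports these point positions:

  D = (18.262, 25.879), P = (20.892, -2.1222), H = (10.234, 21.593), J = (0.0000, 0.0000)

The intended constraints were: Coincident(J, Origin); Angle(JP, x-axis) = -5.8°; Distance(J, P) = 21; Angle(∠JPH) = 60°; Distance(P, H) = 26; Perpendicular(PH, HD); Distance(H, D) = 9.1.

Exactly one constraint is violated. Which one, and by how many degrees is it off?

Perpendicular(PH, HD) — off by 3.90°.

J = (0.00, 0.00) ✓; JP at -5.800° ✓; |JP| = 21.00 ✓; ∠JPH = 60.00° ✓; |PH| = 26.00 ✓; ∠(PH, HD) = 86.10° ✗; |HD| = 9.100 ✓.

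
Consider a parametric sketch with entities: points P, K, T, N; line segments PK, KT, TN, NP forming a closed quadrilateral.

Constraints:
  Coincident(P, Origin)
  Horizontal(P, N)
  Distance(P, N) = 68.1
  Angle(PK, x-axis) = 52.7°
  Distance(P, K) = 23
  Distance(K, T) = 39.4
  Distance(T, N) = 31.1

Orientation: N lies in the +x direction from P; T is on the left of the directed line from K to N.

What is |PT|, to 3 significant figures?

58.9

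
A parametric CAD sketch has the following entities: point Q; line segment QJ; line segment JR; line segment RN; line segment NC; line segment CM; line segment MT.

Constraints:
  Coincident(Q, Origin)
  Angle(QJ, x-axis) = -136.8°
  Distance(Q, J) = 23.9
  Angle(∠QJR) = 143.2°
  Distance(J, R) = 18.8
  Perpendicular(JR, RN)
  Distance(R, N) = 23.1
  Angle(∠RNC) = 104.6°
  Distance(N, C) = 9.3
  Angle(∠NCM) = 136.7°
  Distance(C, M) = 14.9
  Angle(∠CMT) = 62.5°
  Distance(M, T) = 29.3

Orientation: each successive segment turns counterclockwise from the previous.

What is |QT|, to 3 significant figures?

42.1

Q is at the origin; QJ runs at -136.8° with length 23.9, so J = (-17.4, -16.4). ∠QJR = 143.2° gives JR at -100° from the x-axis; with |JR| = 18.8, R = (-20.7, -34.9). JR ⟂ RN, so RN runs at -10.0°; with |RN| = 23.1, N = (2.06, -38.9). ∠RNC = 104.6° gives NC at 65.4° from the x-axis; with |NC| = 9.3, C = (5.93, -30.4). ∠NCM = 136.7° gives CM at 109° from the x-axis; with |CM| = 14.9, M = (1.16, -16.3). ∠CMT = 62.5° gives MT at -134° from the x-axis; with |MT| = 29.3, T = (-19.1, -37.5). Then |QT| = |T − Q| = 42.1.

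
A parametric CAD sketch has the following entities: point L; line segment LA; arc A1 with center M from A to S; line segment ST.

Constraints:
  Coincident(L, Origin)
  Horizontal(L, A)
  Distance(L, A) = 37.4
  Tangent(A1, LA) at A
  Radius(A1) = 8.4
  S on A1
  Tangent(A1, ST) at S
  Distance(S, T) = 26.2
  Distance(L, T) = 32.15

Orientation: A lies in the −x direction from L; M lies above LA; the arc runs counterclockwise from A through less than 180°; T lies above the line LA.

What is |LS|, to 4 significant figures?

30.38

L is at the origin; LA is horizontal with |LA| = 37.4 and A on the −x side, so A = (-37.40, 0.000). Since A1 is tangent to LA there, MA ⟂ LA, so M = A + (0, 8.4) = (-37.40, 8.400). Since MS ⟂ ST (tangency), |MT| = √(8.4² + 26.2²) = 27.51 regardless of where S sits on A1. So T lies on both circle(L, 32.15) and circle(M, 27.51); the above-LA intersection is T = (-17.25, 27.13). S is the foot of the tangent from T: S = (-30.08, 4.287).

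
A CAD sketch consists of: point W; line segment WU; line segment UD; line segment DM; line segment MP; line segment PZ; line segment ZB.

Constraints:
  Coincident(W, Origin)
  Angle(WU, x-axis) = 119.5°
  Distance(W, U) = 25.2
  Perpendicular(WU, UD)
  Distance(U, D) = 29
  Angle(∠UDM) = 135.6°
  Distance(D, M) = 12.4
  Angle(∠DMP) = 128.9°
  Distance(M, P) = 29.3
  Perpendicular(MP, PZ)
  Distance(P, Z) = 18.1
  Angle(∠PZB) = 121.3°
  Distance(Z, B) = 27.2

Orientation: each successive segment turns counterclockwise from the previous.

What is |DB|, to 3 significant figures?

26.5

W is at the origin; WU runs at 119.5° with length 25.2, so U = (-12.4, 21.9). The perpendicularity gives UD at right angles to WU, so UD runs at -150°; with |UD| = 29.0, D = (-37.6, 7.65). ∠UDM = 135.6° gives DM at -106° from the x-axis; with |DM| = 12.4, M = (-41.1, -4.26). ∠DMP = 128.9° gives MP at -55.0° from the x-axis; with |MP| = 29.3, P = (-24.3, -28.3). The perpendicularity gives PZ at right angles to MP, so PZ runs at 35.0°; with |PZ| = 18.1, Z = (-9.46, -17.9). ∠PZB = 121.3° gives ZB at 93.7° from the x-axis; with |ZB| = 27.2, B = (-11.2, 9.26). Then |DB| = |B − D| = 26.5.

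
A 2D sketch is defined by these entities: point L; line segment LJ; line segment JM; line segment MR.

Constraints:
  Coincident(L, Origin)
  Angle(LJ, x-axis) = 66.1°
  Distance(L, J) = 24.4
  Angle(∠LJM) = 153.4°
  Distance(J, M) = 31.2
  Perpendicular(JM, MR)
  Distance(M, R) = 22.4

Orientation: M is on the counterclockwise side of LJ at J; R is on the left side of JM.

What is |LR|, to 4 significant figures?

54.24

∠LJM = 153.4°, so JM runs at 66.1° + (180° − 153.4°) = 92.70° from the x-axis; with |JM| = 31.2, M = J + 31.2·(cos 92.70°, sin 92.70°) = (8.416, 53.47). JM is perpendicular to MR; with |MR| = 22.4 on the left of JM, R = M + 22.4·(-0.9989, -0.04711) = (-13.96, 52.42). Then |LR| = |R − L| = 54.24.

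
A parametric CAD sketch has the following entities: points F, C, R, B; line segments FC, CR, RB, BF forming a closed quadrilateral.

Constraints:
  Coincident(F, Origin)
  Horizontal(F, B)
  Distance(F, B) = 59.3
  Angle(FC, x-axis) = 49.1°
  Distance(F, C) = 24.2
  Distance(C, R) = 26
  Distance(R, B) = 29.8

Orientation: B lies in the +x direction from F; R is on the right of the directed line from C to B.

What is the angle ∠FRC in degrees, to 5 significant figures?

50.646°

F is at the origin; F and B share the same y with |FB| = 59.3 and B in +x, so B = (59.3, 0). FC runs at 49.1° with |FC| = 24.2, so C = (15.845, 18.292). R is determined by |CR| = 26.0 and |RB| = 29.8 together: it lies at the intersection of circle(C, 26.0) and circle(B, 29.8). With |CB| = 47.148, the foot of the radical line on CB is 21.325 from C and the perpendicular offset is √(26.0² − 21.325²) = 14.874. Taking the right-of-CB solution: R = (29.729, -3.6905).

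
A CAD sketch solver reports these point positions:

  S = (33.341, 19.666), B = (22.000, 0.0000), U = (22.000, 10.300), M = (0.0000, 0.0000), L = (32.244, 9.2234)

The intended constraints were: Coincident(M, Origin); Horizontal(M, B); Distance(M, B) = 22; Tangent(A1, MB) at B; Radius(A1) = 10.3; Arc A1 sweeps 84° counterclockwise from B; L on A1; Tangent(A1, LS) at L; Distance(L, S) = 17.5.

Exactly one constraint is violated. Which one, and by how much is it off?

Distance(L, S) = 17.5 — off by 7.00.

M = (0.00, 0.00) ✓; M.y = 0.00, B.y = 0.00 ✓; |MB| = 22.00 ✓; ∠(UB, BM) = 90.00° ✓; |UB| = 10.30 ✓; bearing(U→L) − bearing(U→B) = 84.00° ✓; |UL| = 10.30 ✓; ∠(UL, LS) = 90.00° ✓; |LS| = 10.50 ✗.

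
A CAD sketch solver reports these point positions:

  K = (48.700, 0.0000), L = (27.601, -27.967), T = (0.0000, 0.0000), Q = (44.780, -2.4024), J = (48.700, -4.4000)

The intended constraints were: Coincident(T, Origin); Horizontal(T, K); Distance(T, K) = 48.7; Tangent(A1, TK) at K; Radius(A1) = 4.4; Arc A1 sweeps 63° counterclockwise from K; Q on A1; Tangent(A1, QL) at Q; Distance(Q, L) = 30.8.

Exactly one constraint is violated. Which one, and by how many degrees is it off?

Tangent(A1, QL) at Q — off by 6.90°.

T = (0.00, 0.00) ✓; T.y = 0.00, K.y = 0.00 ✓; |TK| = 48.70 ✓; ∠(JK, KT) = 90.00° ✓; |JK| = 4.400 ✓; bearing(J→Q) − bearing(J→K) = 63.00° ✓; |JQ| = 4.400 ✓; ∠(JQ, QL) = 96.90° ✗; |QL| = 30.80 ✓.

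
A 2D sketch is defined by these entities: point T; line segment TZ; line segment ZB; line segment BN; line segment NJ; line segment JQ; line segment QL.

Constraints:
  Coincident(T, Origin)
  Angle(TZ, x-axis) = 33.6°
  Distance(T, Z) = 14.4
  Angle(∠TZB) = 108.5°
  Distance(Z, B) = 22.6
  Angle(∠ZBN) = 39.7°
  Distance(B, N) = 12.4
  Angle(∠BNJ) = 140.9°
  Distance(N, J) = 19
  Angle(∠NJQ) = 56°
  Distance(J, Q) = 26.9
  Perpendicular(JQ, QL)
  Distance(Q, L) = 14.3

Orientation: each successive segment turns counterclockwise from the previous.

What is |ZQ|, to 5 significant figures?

16.859

T is at the origin; TZ runs at 33.6° with length 14.4, so Z = (11.994, 7.9688). ∠TZB = 108.5° gives ZB at 105.10° from the x-axis; with |ZB| = 22.6, B = (6.1067, 29.789). ∠ZBN = 39.7° gives BN at -114.60° from the x-axis; with |BN| = 12.4, N = (0.94478, 18.514). ∠BNJ = 140.9° gives NJ at -75.500° from the x-axis; with |NJ| = 19.0, J = (5.7020, 0.11919). ∠NJQ = 56.0° gives JQ at 48.500° from the x-axis; with |JQ| = 26.9, Q = (23.526, 20.266). Then |ZQ| = |Q − Z| = 16.859.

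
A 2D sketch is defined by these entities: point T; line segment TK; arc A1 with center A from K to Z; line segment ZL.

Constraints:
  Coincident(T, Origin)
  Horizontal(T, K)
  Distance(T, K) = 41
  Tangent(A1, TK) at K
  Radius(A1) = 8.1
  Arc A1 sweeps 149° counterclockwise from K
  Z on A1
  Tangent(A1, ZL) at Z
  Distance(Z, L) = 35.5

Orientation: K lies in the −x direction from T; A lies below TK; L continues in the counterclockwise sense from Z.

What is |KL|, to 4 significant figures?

42.43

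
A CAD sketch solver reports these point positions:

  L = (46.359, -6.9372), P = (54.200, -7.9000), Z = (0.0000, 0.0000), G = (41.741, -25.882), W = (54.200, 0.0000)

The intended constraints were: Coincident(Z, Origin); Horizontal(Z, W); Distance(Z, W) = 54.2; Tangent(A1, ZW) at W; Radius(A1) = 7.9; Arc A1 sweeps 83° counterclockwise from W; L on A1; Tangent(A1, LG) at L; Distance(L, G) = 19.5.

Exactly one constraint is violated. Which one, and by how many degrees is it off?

Tangent(A1, LG) at L — off by 6.70°.

Z = (0.00, 0.00) ✓; Z.y = 0.00, W.y = 0.00 ✓; |ZW| = 54.20 ✓; ∠(PW, WZ) = 90.00° ✓; |PW| = 7.900 ✓; bearing(P→L) − bearing(P→W) = 83.00° ✓; |PL| = 7.900 ✓; ∠(PL, LG) = 96.70° ✗; |LG| = 19.50 ✓.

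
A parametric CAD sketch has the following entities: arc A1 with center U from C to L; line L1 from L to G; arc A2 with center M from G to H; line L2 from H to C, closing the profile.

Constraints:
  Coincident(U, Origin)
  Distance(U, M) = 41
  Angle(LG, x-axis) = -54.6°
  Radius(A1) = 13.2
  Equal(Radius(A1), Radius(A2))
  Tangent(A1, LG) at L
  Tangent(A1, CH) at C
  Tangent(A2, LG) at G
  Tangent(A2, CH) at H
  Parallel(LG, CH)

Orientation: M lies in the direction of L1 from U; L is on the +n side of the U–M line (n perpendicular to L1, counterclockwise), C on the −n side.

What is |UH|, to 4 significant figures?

43.07

The slot axis is L1's direction at -54.6°, so u = (cos -54.6°, sin -54.6°) = (0.5793, -0.8151) and n = (−sin -54.6°, cos -54.6°) = (0.8151, 0.5793). U is at the origin and M lies 41.0 along u from U, so M = 41.0·u = (23.75, -33.42). Tangency of A1 to both parallel lines with radius 13.2 puts L and C at U ± 13.2·n: L = (10.76, 7.647), C = (-10.76, -7.647). Equal radii place G and H the same way about M: G = M + 13.2·n = (34.51, -25.77), H = M − 13.2·n = (12.99, -41.07). Then |UH| = |H − U| = 43.07.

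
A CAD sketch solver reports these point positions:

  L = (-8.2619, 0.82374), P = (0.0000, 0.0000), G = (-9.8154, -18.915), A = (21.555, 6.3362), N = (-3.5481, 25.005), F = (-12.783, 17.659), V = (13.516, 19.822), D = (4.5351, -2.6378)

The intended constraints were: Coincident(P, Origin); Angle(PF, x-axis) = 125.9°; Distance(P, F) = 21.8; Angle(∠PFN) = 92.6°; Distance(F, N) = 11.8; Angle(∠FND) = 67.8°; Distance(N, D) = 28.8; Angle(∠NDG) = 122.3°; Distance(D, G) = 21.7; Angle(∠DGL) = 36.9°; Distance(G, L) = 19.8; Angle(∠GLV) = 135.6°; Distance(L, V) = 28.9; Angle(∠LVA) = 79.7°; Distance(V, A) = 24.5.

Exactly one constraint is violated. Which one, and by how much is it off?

Distance(V, A) = 24.5 — off by 8.80.

P = (0.00, 0.00) ✓; PF at 125.9° ✓; |PF| = 21.80 ✓; ∠PFN = 92.60° ✓; |FN| = 11.80 ✓; ∠FND = 67.80° ✓; |ND| = 28.80 ✓; ∠NDG = 122.3° ✓; |DG| = 21.70 ✓; ∠DGL = 36.90° ✓; |GL| = 19.80 ✓; ∠GLV = 135.6° ✓; |LV| = 28.90 ✓; ∠LVA = 79.70° ✓; |VA| = 15.70 ✗.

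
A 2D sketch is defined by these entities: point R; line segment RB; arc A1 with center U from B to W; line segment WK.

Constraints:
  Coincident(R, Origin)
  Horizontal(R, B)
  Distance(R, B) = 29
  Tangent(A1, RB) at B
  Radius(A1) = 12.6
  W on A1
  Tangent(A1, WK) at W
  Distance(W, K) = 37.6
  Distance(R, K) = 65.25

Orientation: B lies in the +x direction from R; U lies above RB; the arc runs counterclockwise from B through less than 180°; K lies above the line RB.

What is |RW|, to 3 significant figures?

43.5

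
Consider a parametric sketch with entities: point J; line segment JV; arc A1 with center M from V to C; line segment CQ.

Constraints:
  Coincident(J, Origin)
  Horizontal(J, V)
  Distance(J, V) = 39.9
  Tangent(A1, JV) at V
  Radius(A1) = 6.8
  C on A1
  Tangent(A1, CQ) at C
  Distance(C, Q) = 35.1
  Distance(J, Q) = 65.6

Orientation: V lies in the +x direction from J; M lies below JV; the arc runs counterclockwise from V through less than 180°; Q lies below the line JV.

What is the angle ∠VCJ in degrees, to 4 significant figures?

103.4°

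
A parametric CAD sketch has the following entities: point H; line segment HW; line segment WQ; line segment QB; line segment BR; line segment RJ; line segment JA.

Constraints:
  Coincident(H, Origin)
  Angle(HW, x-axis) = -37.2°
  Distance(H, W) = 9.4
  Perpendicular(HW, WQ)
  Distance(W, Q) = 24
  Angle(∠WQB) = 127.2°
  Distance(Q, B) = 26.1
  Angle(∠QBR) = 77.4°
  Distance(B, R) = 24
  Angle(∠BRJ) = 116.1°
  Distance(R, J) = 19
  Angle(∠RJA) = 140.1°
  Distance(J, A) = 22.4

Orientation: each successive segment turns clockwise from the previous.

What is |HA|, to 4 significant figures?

12.69

H is at the origin; HW runs at -37.2° with length 9.4, so W = (7.487, -5.683). HW is perpendicular to WQ, so WQ runs at -127.2°; with |WQ| = 24.0, Q = (-7.023, -24.80). ∠WQB = 127.2° gives QB at -180.0° from the x-axis; with |QB| = 26.1, B = (-33.12, -24.80). ∠QBR = 77.4° gives BR at 77.40° from the x-axis; with |BR| = 24.0, R = (-27.89, -1.378). ∠BRJ = 116.1° gives RJ at 13.50° from the x-axis; with |RJ| = 19.0, J = (-9.413, 3.058). ∠RJA = 140.1° gives JA at -26.40° from the x-axis; with |JA| = 22.4, A = (10.65, -6.902). Then |HA| = |A − H| = 12.69.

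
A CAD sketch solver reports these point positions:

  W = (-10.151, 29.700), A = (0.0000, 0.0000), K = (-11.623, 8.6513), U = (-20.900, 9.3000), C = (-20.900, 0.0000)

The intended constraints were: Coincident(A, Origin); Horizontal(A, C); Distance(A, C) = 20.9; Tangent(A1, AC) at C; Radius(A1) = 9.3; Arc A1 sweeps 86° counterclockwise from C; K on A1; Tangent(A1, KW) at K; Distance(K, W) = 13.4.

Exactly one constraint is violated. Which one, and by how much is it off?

Distance(K, W) = 13.4 — off by 7.70.

A = (0.00, 0.00) ✓; A.y = 0.00, C.y = 0.00 ✓; |AC| = 20.90 ✓; ∠(UC, CA) = 90.00° ✓; |UC| = 9.300 ✓; bearing(U→K) − bearing(U→C) = 86.00° ✓; |UK| = 9.300 ✓; ∠(UK, KW) = 90.00° ✓; |KW| = 21.10 ✗.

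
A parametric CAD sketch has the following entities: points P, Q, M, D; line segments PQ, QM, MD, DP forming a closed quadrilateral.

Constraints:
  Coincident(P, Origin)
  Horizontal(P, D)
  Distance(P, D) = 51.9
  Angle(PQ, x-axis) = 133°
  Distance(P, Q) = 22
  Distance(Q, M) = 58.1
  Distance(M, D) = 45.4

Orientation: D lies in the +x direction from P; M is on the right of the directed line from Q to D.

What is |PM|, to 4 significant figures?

36.39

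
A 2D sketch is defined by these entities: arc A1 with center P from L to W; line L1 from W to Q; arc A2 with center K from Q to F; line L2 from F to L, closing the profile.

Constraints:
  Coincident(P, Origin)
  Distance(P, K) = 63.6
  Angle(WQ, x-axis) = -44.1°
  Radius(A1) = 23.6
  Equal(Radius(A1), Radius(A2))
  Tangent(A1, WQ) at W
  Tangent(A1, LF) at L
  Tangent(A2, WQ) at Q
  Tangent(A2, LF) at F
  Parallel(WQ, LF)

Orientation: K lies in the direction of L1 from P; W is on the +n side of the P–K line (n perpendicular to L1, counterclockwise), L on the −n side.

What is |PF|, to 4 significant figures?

67.84

The slot axis is L1's direction at -44.1°, so u = (cos -44.1°, sin -44.1°) = (0.7181, -0.6959) and n = (−sin -44.1°, cos -44.1°) = (0.6959, 0.7181). P is at the origin and K lies 63.6 along u from P, so K = 63.6·u = (45.67, -44.26). Tangency of A1 to both parallel lines with radius 23.6 puts W and L at P ± 23.6·n: W = (16.42, 16.95), L = (-16.42, -16.95). Equal radii place Q and F the same way about K: Q = K + 23.6·n = (62.10, -27.31), F = K − 23.6·n = (29.25, -61.21). Then |PF| = |F − P| = 67.84.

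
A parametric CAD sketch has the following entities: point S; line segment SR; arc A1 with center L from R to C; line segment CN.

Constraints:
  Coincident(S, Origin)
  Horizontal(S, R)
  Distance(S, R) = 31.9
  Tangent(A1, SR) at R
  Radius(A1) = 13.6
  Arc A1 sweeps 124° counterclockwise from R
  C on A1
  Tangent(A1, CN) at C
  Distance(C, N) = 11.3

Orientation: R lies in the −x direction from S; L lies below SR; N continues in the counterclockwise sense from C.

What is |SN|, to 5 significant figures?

47.886

S is at the origin; S and R share the same y with |SR| = 31.9 and R on the −x side, so R = (-31.900, 0.0000). Tangency of A1 to SR means the radius LR is perpendicular to SR, so L = R + (0, -13.6) = (-31.900, -13.600). On A1, R sits at bearing 90° from L; a 124° counterclockwise sweep puts C at bearing 214°, so C = L + 13.6·(cos 214°, sin 214°) = (-43.175, -21.205). The tangent condition forces LC to be normal to CN, so CN runs along (−sin 214°, cos 214°); with |CN| = 11.3, N = (-36.856, -30.573). Then |SN| = |N − S| = 47.886.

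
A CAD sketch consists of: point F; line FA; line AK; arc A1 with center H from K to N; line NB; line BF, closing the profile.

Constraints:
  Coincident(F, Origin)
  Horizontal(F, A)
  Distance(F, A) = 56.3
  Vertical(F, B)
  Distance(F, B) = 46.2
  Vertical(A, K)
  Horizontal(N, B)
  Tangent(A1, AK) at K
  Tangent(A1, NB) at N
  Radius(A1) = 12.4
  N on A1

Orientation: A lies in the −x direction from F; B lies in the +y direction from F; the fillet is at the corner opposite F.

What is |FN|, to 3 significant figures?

63.7

The virtual corner opposite F is at (-56.3, 46.2). The tangent condition forces HK to be normal to AK and since A1 is tangent to NB there, HN ⟂ NB, with radius 12.4, so the center H sits 12.4 in from both sides at H = (-43.9, 33.8). That places the tangent points at K = (-56.3, 33.8) on AK and N = (-43.9, 46.2) on NB. Then |FN| = |N − F| = 63.7.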